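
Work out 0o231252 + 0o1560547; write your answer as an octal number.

0o2012021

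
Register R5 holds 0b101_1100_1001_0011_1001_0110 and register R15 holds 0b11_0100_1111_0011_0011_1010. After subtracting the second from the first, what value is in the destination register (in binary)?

0b1001111010000001011100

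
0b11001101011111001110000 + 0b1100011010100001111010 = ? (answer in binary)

Add column by column in base 2, right to left:
  0+0 = 0
  0+1 = 1
  0+0 = 0
  0+1 = 1
  1+1 = 0 carry 1
  1+1+1 = 1 carry 1
  1+1+1 = 1 carry 1
  0+0+1 = 1
  0+0 = 0
  1+0 = 1
  1+0 = 1
  1+1 = 0 carry 1
  1+0+1 = 0 carry 1
  1+1+1 = 1 carry 1
  0+0+1 = 1
  1+1 = 0 carry 1
  0+1+1 = 0 carry 1
  1+0+1 = 0 carry 1
  1+0+1 = 0 carry 1
  0+0+1 = 1
  0+1 = 1
  1+1 = 0 carry 1
  1+0+1 = 0 carry 1
  final carry 1

0b100110000110011011101010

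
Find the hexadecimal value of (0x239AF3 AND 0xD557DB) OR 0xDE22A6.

0x239AF3 AND 0xD557DB = 0x0112D3.
Then OR with 0xDE22A6.

0xDF32F7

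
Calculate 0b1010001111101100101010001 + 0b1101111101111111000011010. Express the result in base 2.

0b11000001101101011101101011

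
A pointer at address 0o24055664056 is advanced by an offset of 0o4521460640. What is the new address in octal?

0o30577344716

Add column by column in base 8, right to left:
  6+0 = 6
  5+4 = 1 carry 1
  0+6+1 = 7
  4+0 = 4
  6+6 = 4 carry 1
  6+4+1 = 3 carry 1
  5+1+1 = 7
  5+2 = 7
  0+5 = 5
  4+4 = 0 carry 1
  2+0+1 = 3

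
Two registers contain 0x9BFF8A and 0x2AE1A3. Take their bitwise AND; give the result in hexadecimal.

0x0AE182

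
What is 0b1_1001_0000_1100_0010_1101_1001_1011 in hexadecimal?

0x190c2d9b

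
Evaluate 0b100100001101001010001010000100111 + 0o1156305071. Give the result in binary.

0o1156305071 = 0b1001101110011000101000111001 in binary.
Add column by column in base 2, right to left:
  1+1 = 0 carry 1
  1+0+1 = 0 carry 1
  1+0+1 = 0 carry 1
  0+1+1 = 0 carry 1
  0+1+1 = 0 carry 1
  1+1+1 = 1 carry 1
  0+0+1 = 1
  0+0 = 0
  0+0 = 0
  0+1 = 1
  1+0 = 1
  0+1 = 1
  1+0 = 1
  0+0 = 0
  0+0 = 0
  0+1 = 1
  1+1 = 0 carry 1
  0+0+1 = 1
  1+0 = 1
  0+1 = 1
  0+1 = 1
  1+1 = 0 carry 1
  0+0+1 = 1
  1+1 = 0 carry 1
  1+1+1 = 1 carry 1
  0+0+1 = 1
  0+0 = 0
  0+1 = 1
  0+0 = 0
  1+0 = 1
  0+0 = 0
  0+0 = 0
  1+0 = 1

0b100101011010111101001111001100000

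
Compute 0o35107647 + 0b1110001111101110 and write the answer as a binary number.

0b11101010111001110010101

0o35107647 = 0b11101001000111110100111 in binary.
Add column by column in base 2, right to left:
  1+0 = 1
  1+1 = 0 carry 1
  1+1+1 = 1 carry 1
  0+1+1 = 0 carry 1
  0+0+1 = 1
  1+1 = 0 carry 1
  0+1+1 = 0 carry 1
  1+1+1 = 1 carry 1
  1+1+1 = 1 carry 1
  1+1+1 = 1 carry 1
  1+0+1 = 0 carry 1
  1+0+1 = 0 carry 1
  0+0+1 = 1
  0+1 = 1
  0+1 = 1
  1+1 = 0 carry 1
  0+0+1 = 1
  0+0 = 0
  1+0 = 1
  0+0 = 0
  1+0 = 1
  1+0 = 1
  1+0 = 1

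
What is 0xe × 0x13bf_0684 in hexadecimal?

0x114725b38

Multiply each base-16 digit by 14, carrying:
  4×14 = 56 → write 8 carry 3
  8×14+3 = 115 → write 3 carry 7
  6×14+7 = 91 → write b carry 5
  0×14+5 = 5 → write 5
  f×14 = 210 → write 2 carry 13
  b×14+13 = 167 → write 7 carry 10
  3×14+10 = 52 → write 4 carry 3
  1×14+3 = 17 → write 1 carry 1
  remaining carry: 1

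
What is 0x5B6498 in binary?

Expand each hex digit to 4 bits: 5=0101 B=1011 6=0110 4=0100 9=1001 8=1000.

0b10110110110010010011000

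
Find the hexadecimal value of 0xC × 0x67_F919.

Multiply each base-16 digit by 12, carrying:
  9×12 = 108 → write C carry 6
  1×12+6 = 18 → write 2 carry 1
  9×12+1 = 109 → write D carry 6
  F×12+6 = 186 → write A carry 11
  7×12+11 = 95 → write F carry 5
  6×12+5 = 77 → write D carry 4
  remaining carry: 4

0x4DFAD2C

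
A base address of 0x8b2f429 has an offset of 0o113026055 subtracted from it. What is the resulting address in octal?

0x8b2f429 = 0o1054572051 in octal.
Subtract column by column in base 8:
  1-5 → 4 (borrow)
  5-5-1 → 7 (borrow)
  0-0-1 → 7 (borrow)
  2-6-1 → 3 (borrow)
  7-2-1 → 4
  5-0 → 5
  4-3 → 1
  5-1 → 4
  0-1 → 7 (borrow)
  1-0-1 → 0

0o741543774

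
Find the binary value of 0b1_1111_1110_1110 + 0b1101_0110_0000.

Add column by column in base 2, right to left:
  0+0 = 0
  1+0 = 1
  1+0 = 1
  1+0 = 1
  0+0 = 0
  1+1 = 0 carry 1
  1+1+1 = 1 carry 1
  1+0+1 = 0 carry 1
  1+1+1 = 1 carry 1
  1+0+1 = 0 carry 1
  1+1+1 = 1 carry 1
  1+1+1 = 1 carry 1
  1+0+1 = 0 carry 1
  final carry 1

0b10110101001110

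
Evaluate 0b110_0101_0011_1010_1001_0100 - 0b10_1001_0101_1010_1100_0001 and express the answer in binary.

Subtract column by column in base 2:
  0-1 → 1 (borrow)
  0-0-1 → 1 (borrow)
  1-0-1 → 0
  0-0 → 0
  1-0 → 1
  0-0 → 0
  0-1 → 1 (borrow)
  1-1-1 → 1 (borrow)
  0-0-1 → 1 (borrow)
  1-1-1 → 1 (borrow)
  0-0-1 → 1 (borrow)
  1-1-1 → 1 (borrow)
  1-1-1 → 1 (borrow)
  1-0-1 → 0
  0-1 → 1 (borrow)
  0-0-1 → 1 (borrow)
  1-1-1 → 1 (borrow)
  0-0-1 → 1 (borrow)
  1-0-1 → 0
  0-1 → 1 (borrow)
  0-0-1 → 1 (borrow)
  1-1-1 → 1 (borrow)
  1-0-1 → 0

0b1110111101111111010011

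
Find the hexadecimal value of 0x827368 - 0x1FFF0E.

0x62745A

Subtract column by column in base 16:
  8-E → A (borrow)
  6-0-1 → 5
  3-F → 4 (borrow)
  7-F-1 → 7 (borrow)
  2-F-1 → 2 (borrow)
  8-1-1 → 6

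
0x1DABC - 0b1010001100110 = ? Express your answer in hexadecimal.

0x1C656

0b1010001100110 = 0x1466 in hexadecimal.
Subtract column by column in base 16:
  C-6 → 6
  B-6 → 5
  A-4 → 6
  D-1 → C
  1-0 → 1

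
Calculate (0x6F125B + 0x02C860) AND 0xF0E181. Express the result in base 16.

Add column by column in base 16, right to left:
  B+0 = B
  5+6 = B
  2+8 = A
  1+C = D
  F+2 = 1 carry 1
  6+0+1 = 7
Sum = 0x71DABB; now AND with 0xF0E181:
  7&F=7, 1&0=0, D&E=C, A&1=0, B&8=8, B&1=1

0x70C081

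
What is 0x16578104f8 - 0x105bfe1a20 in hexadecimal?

0x5fb82ead8

Subtract column by column in base 16:
  8-0 → 8
  f-2 → d
  4-a → a (borrow)
  0-1-1 → e (borrow)
  1-e-1 → 2 (borrow)
  8-f-1 → 8 (borrow)
  7-b-1 → b (borrow)
  5-5-1 → f (borrow)
  6-0-1 → 5
  1-1 → 0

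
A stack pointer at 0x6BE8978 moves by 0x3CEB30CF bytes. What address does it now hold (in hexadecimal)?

0x43A9BA47

Add column by column in base 16, right to left:
  8+F = 7 carry 1
  7+C+1 = 4 carry 1
  9+0+1 = A
  8+3 = B
  E+B = 9 carry 1
  B+E+1 = A carry 1
  6+C+1 = 3 carry 1
  0+3+1 = 4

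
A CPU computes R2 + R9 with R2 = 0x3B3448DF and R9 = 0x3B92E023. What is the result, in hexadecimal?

Add column by column in base 16, right to left:
  F+3 = 2 carry 1
  D+2+1 = 0 carry 1
  8+0+1 = 9
  4+E = 2 carry 1
  4+2+1 = 7
  3+9 = C
  B+B = 6 carry 1
  3+3+1 = 7

0x76C72902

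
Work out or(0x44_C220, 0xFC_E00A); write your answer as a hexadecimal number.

OR each hex digit independently (no carries):
  4|F=F, 4|C=C, C|E=E, 2|0=2, 2|0=2, 0|A=A

0xFCE22A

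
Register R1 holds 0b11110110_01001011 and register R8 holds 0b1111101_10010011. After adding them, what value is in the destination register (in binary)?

Add column by column in base 2, right to left:
  1+1 = 0 carry 1
  1+1+1 = 1 carry 1
  0+0+1 = 1
  1+0 = 1
  0+1 = 1
  0+0 = 0
  1+0 = 1
  0+1 = 1
  0+1 = 1
  1+0 = 1
  1+1 = 0 carry 1
  0+1+1 = 0 carry 1
  1+1+1 = 1 carry 1
  1+1+1 = 1 carry 1
  1+1+1 = 1 carry 1
  1+0+1 = 0 carry 1
  final carry 1

0b10111001111011110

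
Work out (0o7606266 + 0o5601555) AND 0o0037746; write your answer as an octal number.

Add column by column in base 8, right to left:
  6+5 = 3 carry 1
  6+5+1 = 4 carry 1
  2+5+1 = 0 carry 1
  6+1+1 = 0 carry 1
  0+0+1 = 1
  6+6 = 4 carry 1
  7+5+1 = 5 carry 1
  final carry 1
Sum = 0o15410043; now AND with 0o0037746:
  1&0=0, 5&0=0, 4&0=0, 1&3=1, 0&7=0, 0&7=0, 4&4=4, 3&6=2

0o10042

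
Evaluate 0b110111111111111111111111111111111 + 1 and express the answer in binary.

0b111000000000000000000000000000000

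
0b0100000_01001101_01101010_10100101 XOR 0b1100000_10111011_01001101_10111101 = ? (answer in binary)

XOR bit by bit (1 where the bits differ):
  0100000010011010110101010100101
^ 1100000101110110100110110111101
= 1000000111101100010011100011000

0b1000000111101100010011100011000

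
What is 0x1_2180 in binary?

0b10010000110000000

Expand each hex digit to 4 bits: 1=0001 2=0010 1=0001 8=1000 0=0000.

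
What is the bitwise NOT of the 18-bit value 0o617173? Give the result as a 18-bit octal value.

Each oct digit d becomes 7−d:
  6→1, 1→6, 7→0, 1→6, 7→0, 3→4

0o160604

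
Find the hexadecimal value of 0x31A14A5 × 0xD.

Multiply each base-16 digit by 13, carrying:
  5×13 = 65 → write 1 carry 4
  A×13+4 = 134 → write 6 carry 8
  4×13+8 = 60 → write C carry 3
  1×13+3 = 16 → write 0 carry 1
  A×13+1 = 131 → write 3 carry 8
  1×13+8 = 21 → write 5 carry 1
  3×13+1 = 40 → write 8 carry 2
  remaining carry: 2

0x28530C61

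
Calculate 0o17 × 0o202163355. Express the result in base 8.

Multiply each base-8 digit by 15, carrying:
  5×15 = 75 → write 3 carry 9
  5×15+9 = 84 → write 4 carry 10
  3×15+10 = 55 → write 7 carry 6
  3×15+6 = 51 → write 3 carry 6
  6×15+6 = 96 → write 0 carry 12
  1×15+12 = 27 → write 3 carry 3
  2×15+3 = 33 → write 1 carry 4
  0×15+4 = 4 → write 4
  2×15 = 30 → write 6 carry 3
  remaining carry: 3

0o3641303743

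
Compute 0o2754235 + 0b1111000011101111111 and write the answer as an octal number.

0b1111000011101111111 = 0o1703577 in octal.
Add column by column in base 8, right to left:
  5+7 = 4 carry 1
  3+7+1 = 3 carry 1
  2+5+1 = 0 carry 1
  4+3+1 = 0 carry 1
  5+0+1 = 6
  7+7 = 6 carry 1
  2+1+1 = 4

0o4660034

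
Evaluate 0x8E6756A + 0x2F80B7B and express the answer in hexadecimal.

Add column by column in base 16, right to left:
  A+B = 5 carry 1
  6+7+1 = E
  5+B = 0 carry 1
  7+0+1 = 8
  6+8 = E
  E+F = D carry 1
  8+2+1 = B

0xBDE80E5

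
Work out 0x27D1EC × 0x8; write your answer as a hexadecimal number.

Multiply each base-16 digit by 8, carrying:
  C×8 = 96 → write 0 carry 6
  E×8+6 = 118 → write 6 carry 7
  1×8+7 = 15 → write F
  D×8 = 104 → write 8 carry 6
  7×8+6 = 62 → write E carry 3
  2×8+3 = 19 → write 3 carry 1
  remaining carry: 1

0x13E8F60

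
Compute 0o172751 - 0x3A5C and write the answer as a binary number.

0o172751 = 0b1111010111101001 in binary.
0x3A5C = 0b11101001011100 in binary.
Subtract column by column in base 2:
  1-0 → 1
  0-0 → 0
  0-1 → 1 (borrow)
  1-1-1 → 1 (borrow)
  0-1-1 → 0 (borrow)
  1-0-1 → 0
  1-1 → 0
  1-0 → 1
  1-0 → 1
  0-1 → 1 (borrow)
  1-0-1 → 0
  0-1 → 1 (borrow)
  1-1-1 → 1 (borrow)
  1-1-1 → 1 (borrow)
  1-0-1 → 0
  1-0 → 1

0b1011101110001101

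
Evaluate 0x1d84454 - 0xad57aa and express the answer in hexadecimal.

0x12aecaa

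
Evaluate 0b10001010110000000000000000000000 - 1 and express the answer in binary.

0b10001010101111111111111111111111

The trailing 22 digits are 0, so subtracting 1 borrows through: they become 1 and the next digit up decrements.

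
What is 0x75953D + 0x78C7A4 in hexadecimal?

0xEE5CE1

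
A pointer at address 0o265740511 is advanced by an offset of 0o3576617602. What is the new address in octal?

Add column by column in base 8, right to left:
  1+2 = 3
  1+0 = 1
  5+6 = 3 carry 1
  0+7+1 = 0 carry 1
  4+1+1 = 6
  7+6 = 5 carry 1
  5+6+1 = 4 carry 1
  6+7+1 = 6 carry 1
  2+5+1 = 0 carry 1
  0+3+1 = 4

0o4064560313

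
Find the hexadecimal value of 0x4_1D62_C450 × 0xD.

0x357E03F810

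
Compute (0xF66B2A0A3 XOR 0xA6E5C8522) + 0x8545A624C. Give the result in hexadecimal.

First 0xF66B2A0A3 XOR 0xA6E5C8522 = 0x508EE2581.
Add column by column in base 16, right to left:
  1+C = D
  8+4 = C
  5+2 = 7
  2+6 = 8
  E+A = 8 carry 1
  E+5+1 = 4 carry 1
  8+4+1 = D
  0+5 = 5
  5+8 = D

0xD5D4887CD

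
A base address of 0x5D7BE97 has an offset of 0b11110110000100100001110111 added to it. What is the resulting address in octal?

0x5D7BE97 = 0o565737227 in octal.
0b11110110000100100001110111 = 0o366044167 in octal.
Add column by column in base 8, right to left:
  7+7 = 6 carry 1
  2+6+1 = 1 carry 1
  2+1+1 = 4
  7+4 = 3 carry 1
  3+4+1 = 0 carry 1
  7+0+1 = 0 carry 1
  5+6+1 = 4 carry 1
  6+6+1 = 5 carry 1
  5+3+1 = 1 carry 1
  final carry 1

0o1154003416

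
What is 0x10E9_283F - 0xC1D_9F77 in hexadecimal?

0x4CB88C8

Subtract column by column in base 16:
  F-7 → 8
  3-7 → C (borrow)
  8-F-1 → 8 (borrow)
  2-9-1 → 8 (borrow)
  9-D-1 → B (borrow)
  E-1-1 → C
  0-C → 4 (borrow)
  1-0-1 → 0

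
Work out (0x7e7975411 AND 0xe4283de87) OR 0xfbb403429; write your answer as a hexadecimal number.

0xffbc37429

0x7e7975411 AND 0xe4283de87 = 0x642835401.
Then OR with 0xfbb403429.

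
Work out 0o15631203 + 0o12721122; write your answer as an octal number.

0o30552325

Add column by column in base 8, right to left:
  3+2 = 5
  0+2 = 2
  2+1 = 3
  1+1 = 2
  3+2 = 5
  6+7 = 5 carry 1
  5+2+1 = 0 carry 1
  1+1+1 = 3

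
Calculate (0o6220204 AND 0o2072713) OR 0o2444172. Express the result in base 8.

0o2464372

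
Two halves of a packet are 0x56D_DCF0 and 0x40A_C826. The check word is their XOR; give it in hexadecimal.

XOR each hex digit independently (no carries):
  5^4=1, 6^0=6, D^A=7, D^C=1, C^8=4, F^2=D, 0^6=6

0x16714D6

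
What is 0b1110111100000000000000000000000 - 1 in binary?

0b1110111011111111111111111111111

The trailing 23 digits are 0, so subtracting 1 borrows through: they become 1 and the next digit up decrements.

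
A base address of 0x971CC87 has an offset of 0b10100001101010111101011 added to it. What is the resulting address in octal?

0x971CC87 = 0o1134346207 in octal.
0b10100001101010111101011 = 0o24152753 in octal.
Add column by column in base 8, right to left:
  7+3 = 2 carry 1
  0+5+1 = 6
  2+7 = 1 carry 1
  6+2+1 = 1 carry 1
  4+5+1 = 2 carry 1
  3+1+1 = 5
  4+4 = 0 carry 1
  3+2+1 = 6
  1+0 = 1
  1+0 = 1

0o1160521162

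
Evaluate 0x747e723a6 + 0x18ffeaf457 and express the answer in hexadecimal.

0x2047d217fd

Add column by column in base 16, right to left:
  6+7 = d
  a+5 = f
  3+4 = 7
  2+f = 1 carry 1
  7+a+1 = 2 carry 1
  e+e+1 = d carry 1
  7+f+1 = 7 carry 1
  4+f+1 = 4 carry 1
  7+8+1 = 0 carry 1
  0+1+1 = 2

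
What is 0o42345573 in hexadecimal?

0x89cb7b

Each octal digit is 3 bits: 4=100 2=010 3=011 4=100 5=101 5=101 7=111 3=011.
Group the bits into nibbles: 1000 1001 1100 1011 0111 1011 → 89cb7b.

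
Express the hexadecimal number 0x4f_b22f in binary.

Expand each hex digit to 4 bits: 4=0100 f=1111 b=1011 2=0010 2=0010 f=1111.

0b10011111011001000101111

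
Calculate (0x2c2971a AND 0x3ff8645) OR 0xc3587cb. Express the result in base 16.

0xef787cb

0x2c2971a AND 0x3ff8645 = 0x2c28600.
Then OR with 0xc3587cb.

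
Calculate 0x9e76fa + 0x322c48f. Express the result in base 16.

0x3c13b89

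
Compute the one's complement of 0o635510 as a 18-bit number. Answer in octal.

Each oct digit d becomes 7−d:
  6→1, 3→4, 5→2, 5→2, 1→6, 0→7

0o142267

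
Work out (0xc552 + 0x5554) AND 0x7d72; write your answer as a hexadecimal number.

0x1822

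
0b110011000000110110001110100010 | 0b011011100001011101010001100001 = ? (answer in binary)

0b111011100001111111011111100011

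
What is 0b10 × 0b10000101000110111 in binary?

Multiply each base-2 digit by 2, carrying:
  1×2 = 2 → write 0 carry 1
  1×2+1 = 3 → write 1 carry 1
  1×2+1 = 3 → write 1 carry 1
  0×2+1 = 1 → write 1
  1×2 = 2 → write 0 carry 1
  1×2+1 = 3 → write 1 carry 1
  0×2+1 = 1 → write 1
  0×2 = 0 → write 0
  0×2 = 0 → write 0
  1×2 = 2 → write 0 carry 1
  0×2+1 = 1 → write 1
  1×2 = 2 → write 0 carry 1
  0×2+1 = 1 → write 1
  0×2 = 0 → write 0
  0×2 = 0 → write 0
  0×2 = 0 → write 0
  1×2 = 2 → write 0 carry 1
  remaining carry: 1

0b100001010001101110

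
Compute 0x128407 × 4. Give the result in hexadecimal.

0x4A101C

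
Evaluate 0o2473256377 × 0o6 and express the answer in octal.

0o17544026772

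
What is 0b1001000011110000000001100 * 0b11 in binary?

0b11011001011010000000100100

Multiply each base-2 digit by 3, carrying:
  0×3 = 0 → write 0
  0×3 = 0 → write 0
  1×3 = 3 → write 1 carry 1
  1×3+1 = 4 → write 0 carry 2
  0×3+2 = 2 → write 0 carry 1
  0×3+1 = 1 → write 1
  0×3 = 0 → write 0
  0×3 = 0 → write 0
  0×3 = 0 → write 0
  0×3 = 0 → write 0
  0×3 = 0 → write 0
  0×3 = 0 → write 0
  0×3 = 0 → write 0
  1×3 = 3 → write 1 carry 1
  1×3+1 = 4 → write 0 carry 2
  1×3+2 = 5 → write 1 carry 2
  1×3+2 = 5 → write 1 carry 2
  0×3+2 = 2 → write 0 carry 1
  0×3+1 = 1 → write 1
  0×3 = 0 → write 0
  0×3 = 0 → write 0
  1×3 = 3 → write 1 carry 1
  0×3+1 = 1 → write 1
  0×3 = 0 → write 0
  1×3 = 3 → write 1 carry 1
  remaining carry: 1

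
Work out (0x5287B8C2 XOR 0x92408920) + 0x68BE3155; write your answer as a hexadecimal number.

First 0x5287B8C2 XOR 0x92408920 = 0xC0C731E2.
Add column by column in base 16, right to left:
  2+5 = 7
  E+5 = 3 carry 1
  1+1+1 = 3
  3+3 = 6
  7+E = 5 carry 1
  C+B+1 = 8 carry 1
  0+8+1 = 9
  C+6 = 2 carry 1
  final carry 1

0x129856337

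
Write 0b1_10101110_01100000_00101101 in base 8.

0o153460055

Group the bits in threes: 001 101 011 100 110 000 000 101 101 → 153460055.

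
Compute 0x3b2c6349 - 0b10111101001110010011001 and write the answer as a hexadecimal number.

0x3acdc6b0

0b10111101001110010011001 = 0x5e9c99 in hexadecimal.
Subtract column by column in base 16:
  9-9 → 0
  4-9 → b (borrow)
  3-c-1 → 6 (borrow)
  6-9-1 → c (borrow)
  c-e-1 → d (borrow)
  2-5-1 → c (borrow)
  b-0-1 → a
  3-0 → 3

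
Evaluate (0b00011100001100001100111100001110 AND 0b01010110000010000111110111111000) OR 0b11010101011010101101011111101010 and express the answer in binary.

0b00011100001100001100111100001110 AND 0b01010110000010000111110111111000 = 0b00010100000000000100110100001000.
Then OR with 0b11010101011010101101011111101010.

0b11010101011010101101111111101010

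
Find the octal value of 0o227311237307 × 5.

0o1364756434743

Multiply each base-8 digit by 5, carrying:
  7×5 = 35 → write 3 carry 4
  0×5+4 = 4 → write 4
  3×5 = 15 → write 7 carry 1
  7×5+1 = 36 → write 4 carry 4
  3×5+4 = 19 → write 3 carry 2
  2×5+2 = 12 → write 4 carry 1
  1×5+1 = 6 → write 6
  1×5 = 5 → write 5
  3×5 = 15 → write 7 carry 1
  7×5+1 = 36 → write 4 carry 4
  2×5+4 = 14 → write 6 carry 1
  2×5+1 = 11 → write 3 carry 1
  remaining carry: 1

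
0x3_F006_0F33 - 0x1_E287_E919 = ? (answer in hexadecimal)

0x20D7E261A

Subtract column by column in base 16:
  3-9 → A (borrow)
  3-1-1 → 1
  F-9 → 6
  0-E → 2 (borrow)
  6-7-1 → E (borrow)
  0-8-1 → 7 (borrow)
  0-2-1 → D (borrow)
  F-E-1 → 0
  3-1 → 2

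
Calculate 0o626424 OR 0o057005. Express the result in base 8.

OR each oct digit independently (no carries):
  6|0=6, 2|5=7, 6|7=7, 4|0=4, 2|0=2, 4|5=5

0o677425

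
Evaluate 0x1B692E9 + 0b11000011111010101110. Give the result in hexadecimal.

0b11000011111010101110 = 0xC3EAE in hexadecimal.
Add column by column in base 16, right to left:
  9+E = 7 carry 1
  E+A+1 = 9 carry 1
  2+E+1 = 1 carry 1
  9+3+1 = D
  6+C = 2 carry 1
  B+0+1 = C
  1+0 = 1

0x1C2D197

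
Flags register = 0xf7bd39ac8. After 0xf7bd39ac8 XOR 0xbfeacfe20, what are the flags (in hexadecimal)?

XOR each hex digit independently (no carries):
  f^b=4, 7^f=8, b^e=5, d^a=7, 3^c=f, 9^f=6, a^e=4, c^2=e, 8^0=8

0x4857f64e8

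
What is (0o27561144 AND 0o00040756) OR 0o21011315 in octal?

0o21051355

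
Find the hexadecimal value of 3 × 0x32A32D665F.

Multiply each base-16 digit by 3, carrying:
  F×3 = 45 → write D carry 2
  5×3+2 = 17 → write 1 carry 1
  6×3+1 = 19 → write 3 carry 1
  6×3+1 = 19 → write 3 carry 1
  D×3+1 = 40 → write 8 carry 2
  2×3+2 = 8 → write 8
  3×3 = 9 → write 9
  A×3 = 30 → write E carry 1
  2×3+1 = 7 → write 7
  3×3 = 9 → write 9

0x97E988331D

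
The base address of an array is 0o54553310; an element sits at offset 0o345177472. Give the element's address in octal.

Add column by column in base 8, right to left:
  0+2 = 2
  1+7 = 0 carry 1
  3+4+1 = 0 carry 1
  3+7+1 = 3 carry 1
  5+7+1 = 5 carry 1
  5+1+1 = 7
  4+5 = 1 carry 1
  5+4+1 = 2 carry 1
  0+3+1 = 4

0o421753002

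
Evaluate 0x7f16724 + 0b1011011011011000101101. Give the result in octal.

0x7f16724 = 0o774263444 in octal.
0b1011011011011000101101 = 0o13333055 in octal.
Add column by column in base 8, right to left:
  4+5 = 1 carry 1
  4+5+1 = 2 carry 1
  4+0+1 = 5
  3+3 = 6
  6+3 = 1 carry 1
  2+3+1 = 6
  4+3 = 7
  7+1 = 0 carry 1
  7+0+1 = 0 carry 1
  final carry 1

0o1007616521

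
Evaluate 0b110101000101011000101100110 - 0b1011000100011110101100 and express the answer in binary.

0b110011101100110100110111010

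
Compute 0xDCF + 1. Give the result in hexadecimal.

The trailing 1 digit is F (max in base 16), so adding 1 cascades: they roll to 0 and the next digit up increments.

0xDD0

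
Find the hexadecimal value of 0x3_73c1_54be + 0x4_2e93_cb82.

0x7a2552040

Add column by column in base 16, right to left:
  e+2 = 0 carry 1
  b+8+1 = 4 carry 1
  4+b+1 = 0 carry 1
  5+c+1 = 2 carry 1
  1+3+1 = 5
  c+9 = 5 carry 1
  3+e+1 = 2 carry 1
  7+2+1 = a
  3+4 = 7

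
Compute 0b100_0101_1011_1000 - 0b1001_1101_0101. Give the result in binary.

0b11101111100011

Subtract column by column in base 2:
  0-1 → 1 (borrow)
  0-0-1 → 1 (borrow)
  0-1-1 → 0 (borrow)
  1-0-1 → 0
  1-1 → 0
  1-0 → 1
  0-1 → 1 (borrow)
  1-1-1 → 1 (borrow)
  1-1-1 → 1 (borrow)
  0-0-1 → 1 (borrow)
  1-0-1 → 0
  0-1 → 1 (borrow)
  0-0-1 → 1 (borrow)
  0-0-1 → 1 (borrow)
  1-0-1 → 0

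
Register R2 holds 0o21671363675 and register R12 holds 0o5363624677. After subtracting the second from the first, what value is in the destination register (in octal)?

Subtract column by column in base 8:
  5-7 → 6 (borrow)
  7-7-1 → 7 (borrow)
  6-6-1 → 7 (borrow)
  3-4-1 → 6 (borrow)
  6-2-1 → 3
  3-6 → 5 (borrow)
  1-3-1 → 5 (borrow)
  7-6-1 → 0
  6-3 → 3
  1-5 → 4 (borrow)
  2-0-1 → 1

0o14305536776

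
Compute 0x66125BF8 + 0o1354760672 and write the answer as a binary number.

0b1110001110001100011110110110010

0x66125BF8 = 0b1100110000100100101101111111000 in binary.
0o1354760672 = 0b1011101100111110000110111010 in binary.
Add column by column in base 2, right to left:
  0+0 = 0
  0+1 = 1
  0+0 = 0
  1+1 = 0 carry 1
  1+1+1 = 1 carry 1
  1+1+1 = 1 carry 1
  1+0+1 = 0 carry 1
  1+1+1 = 1 carry 1
  1+1+1 = 1 carry 1
  1+0+1 = 0 carry 1
  0+0+1 = 1
  1+0 = 1
  1+0 = 1
  0+1 = 1
  1+1 = 0 carry 1
  0+1+1 = 0 carry 1
  0+1+1 = 0 carry 1
  1+1+1 = 1 carry 1
  0+0+1 = 1
  0+0 = 0
  1+1 = 0 carry 1
  0+1+1 = 0 carry 1
  0+0+1 = 1
  0+1 = 1
  0+1 = 1
  1+1 = 0 carry 1
  1+0+1 = 0 carry 1
  0+1+1 = 0 carry 1
  0+0+1 = 1
  1+0 = 1
  1+0 = 1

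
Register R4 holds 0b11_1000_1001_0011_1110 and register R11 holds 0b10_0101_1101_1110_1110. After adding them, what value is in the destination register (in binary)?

0b1011110011100101100

Add column by column in base 2, right to left:
  0+0 = 0
  1+1 = 0 carry 1
  1+1+1 = 1 carry 1
  1+1+1 = 1 carry 1
  1+0+1 = 0 carry 1
  1+1+1 = 1 carry 1
  0+1+1 = 0 carry 1
  0+1+1 = 0 carry 1
  1+1+1 = 1 carry 1
  0+0+1 = 1
  0+1 = 1
  1+1 = 0 carry 1
  0+1+1 = 0 carry 1
  0+0+1 = 1
  0+1 = 1
  1+0 = 1
  1+0 = 1
  1+1 = 0 carry 1
  final carry 1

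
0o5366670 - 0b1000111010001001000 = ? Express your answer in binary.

0o5366670 = 0b101011110110110111000 in binary.
Subtract column by column in base 2:
  0-0 → 0
  0-0 → 0
  0-0 → 0
  1-1 → 0
  1-0 → 1
  1-0 → 1
  0-1 → 1 (borrow)
  1-0-1 → 0
  1-0 → 1
  0-0 → 0
  1-1 → 0
  1-0 → 1
  0-1 → 1 (borrow)
  1-1-1 → 1 (borrow)
  1-1-1 → 1 (borrow)
  1-0-1 → 0
  1-0 → 1
  0-0 → 0
  1-1 → 0
  0-0 → 0
  1-0 → 1

0b100010111100101110000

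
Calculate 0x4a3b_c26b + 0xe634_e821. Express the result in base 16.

Add column by column in base 16, right to left:
  b+1 = c
  6+2 = 8
  2+8 = a
  c+e = a carry 1
  b+4+1 = 0 carry 1
  3+3+1 = 7
  a+6 = 0 carry 1
  4+e+1 = 3 carry 1
  final carry 1

0x13070aa8c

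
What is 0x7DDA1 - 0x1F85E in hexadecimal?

0x5E543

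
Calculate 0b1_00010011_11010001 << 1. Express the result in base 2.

0b100010011110100010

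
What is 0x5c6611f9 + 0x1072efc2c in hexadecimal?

0x163950e25

Add column by column in base 16, right to left:
  9+c = 5 carry 1
  f+2+1 = 2 carry 1
  1+c+1 = e
  1+f = 0 carry 1
  6+e+1 = 5 carry 1
  6+2+1 = 9
  c+7 = 3 carry 1
  5+0+1 = 6
  0+1 = 1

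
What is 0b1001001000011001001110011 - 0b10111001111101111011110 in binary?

Subtract column by column in base 2:
  1-0 → 1
  1-1 → 0
  0-1 → 1 (borrow)
  0-1-1 → 0 (borrow)
  1-1-1 → 1 (borrow)
  1-0-1 → 0
  1-1 → 0
  0-1 → 1 (borrow)
  0-1-1 → 0 (borrow)
  1-1-1 → 1 (borrow)
  0-0-1 → 1 (borrow)
  0-1-1 → 0 (borrow)
  1-1-1 → 1 (borrow)
  1-1-1 → 1 (borrow)
  0-1-1 → 0 (borrow)
  0-1-1 → 0 (borrow)
  0-0-1 → 1 (borrow)
  0-0-1 → 1 (borrow)
  1-1-1 → 1 (borrow)
  0-1-1 → 0 (borrow)
  0-1-1 → 0 (borrow)
  1-0-1 → 0
  0-1 → 1 (borrow)
  0-0-1 → 1 (borrow)
  1-0-1 → 0

0b110001110011011010010101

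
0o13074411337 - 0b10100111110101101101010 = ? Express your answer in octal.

0o13047423565

0b10100111110101101101010 = 0o24765552 in octal.
Subtract column by column in base 8:
  7-2 → 5
  3-5 → 6 (borrow)
  3-5-1 → 5 (borrow)
  1-5-1 → 3 (borrow)
  1-6-1 → 2 (borrow)
  4-7-1 → 4 (borrow)
  4-4-1 → 7 (borrow)
  7-2-1 → 4
  0-0 → 0
  3-0 → 3
  1-0 → 1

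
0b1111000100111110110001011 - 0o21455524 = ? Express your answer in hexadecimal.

0x19C2237

0b1111000100111110110001011 = 0x1E27D8B in hexadecimal.
0o21455524 = 0x465B54 in hexadecimal.
Subtract column by column in base 16:
  B-4 → 7
  8-5 → 3
  D-B → 2
  7-5 → 2
  2-6 → C (borrow)
  E-4-1 → 9
  1-0 → 1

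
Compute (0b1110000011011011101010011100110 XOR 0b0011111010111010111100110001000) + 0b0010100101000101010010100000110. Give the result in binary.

0b10000011110100110101001001110100

First 0b1110000011011011101010011100110 XOR 0b0011111010111010111100110001000 = 0b1101111001100001010110101101110.
Add column by column in base 2, right to left:
  0+0 = 0
  1+1 = 0 carry 1
  1+1+1 = 1 carry 1
  1+0+1 = 0 carry 1
  0+0+1 = 1
  1+0 = 1
  1+0 = 1
  0+0 = 0
  1+1 = 0 carry 1
  0+0+1 = 1
  1+1 = 0 carry 1
  1+0+1 = 0 carry 1
  0+0+1 = 1
  1+1 = 0 carry 1
  0+0+1 = 1
  1+1 = 0 carry 1
  0+0+1 = 1
  0+1 = 1
  0+0 = 0
  0+0 = 0
  1+0 = 1
  1+1 = 0 carry 1
  0+0+1 = 1
  0+1 = 1
  1+0 = 1
  1+0 = 1
  1+1 = 0 carry 1
  1+0+1 = 0 carry 1
  0+1+1 = 0 carry 1
  1+0+1 = 0 carry 1
  1+0+1 = 0 carry 1
  final carry 1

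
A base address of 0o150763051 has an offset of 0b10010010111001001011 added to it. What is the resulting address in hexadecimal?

0o150763051 = 0x1a3e629 in hexadecimal.
0b10010010111001001011 = 0x92e4b in hexadecimal.
Add column by column in base 16, right to left:
  9+b = 4 carry 1
  2+4+1 = 7
  6+e = 4 carry 1
  e+2+1 = 1 carry 1
  3+9+1 = d
  a+0 = a
  1+0 = 1

0x1ad1474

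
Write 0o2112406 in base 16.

0x89506

Each octal digit is 3 bits: 2=010 1=001 1=001 2=010 4=100 0=000 6=110.
Group the bits into nibbles: 1000 1001 0101 0000 0110 → 89506.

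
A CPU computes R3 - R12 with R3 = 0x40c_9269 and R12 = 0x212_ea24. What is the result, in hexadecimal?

0x1f9a845

Subtract column by column in base 16:
  9-4 → 5
  6-2 → 4
  2-a → 8 (borrow)
  9-e-1 → a (borrow)
  c-2-1 → 9
  0-1 → f (borrow)
  4-2-1 → 1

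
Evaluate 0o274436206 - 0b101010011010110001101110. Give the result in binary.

0o274436206 = 0b10111100100011110010000110 in binary.
Subtract column by column in base 2:
  0-0 → 0
  1-1 → 0
  1-1 → 0
  0-1 → 1 (borrow)
  0-0-1 → 1 (borrow)
  0-1-1 → 0 (borrow)
  0-1-1 → 0 (borrow)
  1-0-1 → 0
  0-0 → 0
  0-0 → 0
  1-1 → 0
  1-1 → 0
  1-0 → 1
  1-1 → 0
  0-0 → 0
  0-1 → 1 (borrow)
  0-1-1 → 0 (borrow)
  1-0-1 → 0
  0-0 → 0
  0-1 → 1 (borrow)
  1-0-1 → 0
  1-1 → 0
  1-0 → 1
  1-1 → 0
  0-0 → 0
  1-0 → 1

0b10010010001001000000011000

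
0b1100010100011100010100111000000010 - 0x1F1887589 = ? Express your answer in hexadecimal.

0x122E8D879

0b1100010100011100010100111000000010 = 0x314714E02 in hexadecimal.
Subtract column by column in base 16:
  2-9 → 9 (borrow)
  0-8-1 → 7 (borrow)
  E-5-1 → 8
  4-7 → D (borrow)
  1-8-1 → 8 (borrow)
  7-8-1 → E (borrow)
  4-1-1 → 2
  1-F → 2 (borrow)
  3-1-1 → 1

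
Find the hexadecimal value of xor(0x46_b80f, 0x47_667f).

XOR each hex digit independently (no carries):
  4^4=0, 6^7=1, b^6=d, 8^6=e, 0^7=7, f^f=0

0x01de70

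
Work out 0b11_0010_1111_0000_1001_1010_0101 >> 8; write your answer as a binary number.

Right shift by 8: drop the 8 least-significant bits.

0b110010111100001001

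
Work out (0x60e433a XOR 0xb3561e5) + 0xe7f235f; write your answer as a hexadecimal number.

0x1bba463e

First 0x60e433a XOR 0xb3561e5 = 0xd3b22df.
Add column by column in base 16, right to left:
  f+f = e carry 1
  d+5+1 = 3 carry 1
  2+3+1 = 6
  2+2 = 4
  b+f = a carry 1
  3+7+1 = b
  d+e = b carry 1
  final carry 1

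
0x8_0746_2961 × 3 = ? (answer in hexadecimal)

Multiply each base-16 digit by 3, carrying:
  1×3 = 3 → write 3
  6×3 = 18 → write 2 carry 1
  9×3+1 = 28 → write c carry 1
  2×3+1 = 7 → write 7
  6×3 = 18 → write 2 carry 1
  4×3+1 = 13 → write d
  7×3 = 21 → write 5 carry 1
  0×3+1 = 1 → write 1
  8×3 = 24 → write 8 carry 1
  remaining carry: 1

0x1815d27c23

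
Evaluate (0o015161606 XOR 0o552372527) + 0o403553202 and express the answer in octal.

0o1152766523

First 0o015161606 XOR 0o552372527 = 0o547213321.
Add column by column in base 8, right to left:
  1+2 = 3
  2+0 = 2
  3+2 = 5
  3+3 = 6
  1+5 = 6
  2+5 = 7
  7+3 = 2 carry 1
  4+0+1 = 5
  5+4 = 1 carry 1
  final carry 1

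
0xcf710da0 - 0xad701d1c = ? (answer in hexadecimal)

Subtract column by column in base 16:
  0-c → 4 (borrow)
  a-1-1 → 8
  d-d → 0
  0-1 → f (borrow)
  1-0-1 → 0
  7-7 → 0
  f-d → 2
  c-a → 2

0x2200f084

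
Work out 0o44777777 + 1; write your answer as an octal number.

The trailing 6 digits are 7 (max in base 8), so adding 1 cascades: they roll to 0 and the next digit up increments.

0o45000000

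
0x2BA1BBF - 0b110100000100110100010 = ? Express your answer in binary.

0x2BA1BBF = 0b10101110100001101110111111 in binary.
Subtract column by column in base 2:
  1-0 → 1
  1-1 → 0
  1-0 → 1
  1-0 → 1
  1-0 → 1
  1-1 → 0
  0-0 → 0
  1-1 → 0
  1-1 → 0
  1-0 → 1
  0-0 → 0
  1-1 → 0
  1-0 → 1
  0-0 → 0
  0-0 → 0
  0-0 → 0
  0-0 → 0
  1-1 → 0
  0-0 → 0
  1-1 → 0
  1-1 → 0
  1-0 → 1
  0-0 → 0
  1-0 → 1
  0-0 → 0
  1-0 → 1

0b10101000000001001000011101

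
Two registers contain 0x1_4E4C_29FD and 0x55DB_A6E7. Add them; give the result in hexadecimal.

0x1A427D0E4

Add column by column in base 16, right to left:
  D+7 = 4 carry 1
  F+E+1 = E carry 1
  9+6+1 = 0 carry 1
  2+A+1 = D
  C+B = 7 carry 1
  4+D+1 = 2 carry 1
  E+5+1 = 4 carry 1
  4+5+1 = A
  1+0 = 1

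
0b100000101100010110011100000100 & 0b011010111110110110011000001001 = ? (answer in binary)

AND bit by bit (1 only where both bits are 1):
  100000101100010110011100000100
& 011010111110110110011000001001
= 000000101100010110011000000000

0b000000101100010110011000000000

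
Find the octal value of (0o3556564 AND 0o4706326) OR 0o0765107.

0o767127

0o3556564 AND 0o4706326 = 0o0506124.
Then OR with 0o0765107.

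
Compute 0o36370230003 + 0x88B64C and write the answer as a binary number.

0o36370230003 = 0b11110011111000010011000000000011 in binary.
0x88B64C = 0b100010001011011001001100 in binary.
Add column by column in base 2, right to left:
  1+0 = 1
  1+0 = 1
  0+1 = 1
  0+1 = 1
  0+0 = 0
  0+0 = 0
  0+1 = 1
  0+0 = 0
  0+0 = 0
  0+1 = 1
  0+1 = 1
  0+0 = 0
  1+1 = 0 carry 1
  1+1+1 = 1 carry 1
  0+0+1 = 1
  0+1 = 1
  1+0 = 1
  0+0 = 0
  0+0 = 0
  0+1 = 1
  0+0 = 0
  1+0 = 1
  1+0 = 1
  1+1 = 0 carry 1
  1+0+1 = 0 carry 1
  1+0+1 = 0 carry 1
  0+0+1 = 1
  0+0 = 0
  1+0 = 1
  1+0 = 1
  1+0 = 1
  1+0 = 1

0b11110100011010011110011001001111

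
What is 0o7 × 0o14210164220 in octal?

Multiply each base-8 digit by 7, carrying:
  0×7 = 0 → write 0
  2×7 = 14 → write 6 carry 1
  2×7+1 = 15 → write 7 carry 1
  4×7+1 = 29 → write 5 carry 3
  6×7+3 = 45 → write 5 carry 5
  1×7+5 = 12 → write 4 carry 1
  0×7+1 = 1 → write 1
  1×7 = 7 → write 7
  2×7 = 14 → write 6 carry 1
  4×7+1 = 29 → write 5 carry 3
  1×7+3 = 10 → write 2 carry 1
  remaining carry: 1

0o125671455760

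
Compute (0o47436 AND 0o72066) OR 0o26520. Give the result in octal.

0o47436 AND 0o72066 = 0o42026.
Then OR with 0o26520.

0o66526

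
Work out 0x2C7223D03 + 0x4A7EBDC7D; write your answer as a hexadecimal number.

0x76F0E1980

Add column by column in base 16, right to left:
  3+D = 0 carry 1
  0+7+1 = 8
  D+C = 9 carry 1
  3+D+1 = 1 carry 1
  2+B+1 = E
  2+E = 0 carry 1
  7+7+1 = F
  C+A = 6 carry 1
  2+4+1 = 7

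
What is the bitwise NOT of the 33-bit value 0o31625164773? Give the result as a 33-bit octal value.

Each oct digit d becomes 7−d:
  3→4, 1→6, 6→1, 2→5, 5→2, 1→6, 6→1, 4→3, 7→0, 7→0, 3→4

0o46152613004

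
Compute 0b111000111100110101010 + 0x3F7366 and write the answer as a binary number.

0x3F7366 = 0b1111110111001101100110 in binary.
Add column by column in base 2, right to left:
  0+0 = 0
  1+1 = 0 carry 1
  0+1+1 = 0 carry 1
  1+0+1 = 0 carry 1
  0+0+1 = 1
  1+1 = 0 carry 1
  0+1+1 = 0 carry 1
  1+0+1 = 0 carry 1
  1+1+1 = 1 carry 1
  0+1+1 = 0 carry 1
  0+0+1 = 1
  1+0 = 1
  1+1 = 0 carry 1
  1+1+1 = 1 carry 1
  1+1+1 = 1 carry 1
  0+0+1 = 1
  0+1 = 1
  0+1 = 1
  1+1 = 0 carry 1
  1+1+1 = 1 carry 1
  1+1+1 = 1 carry 1
  0+1+1 = 0 carry 1
  final carry 1

0b10110111110110100010000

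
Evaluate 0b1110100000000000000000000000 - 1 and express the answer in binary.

The trailing 23 digits are 0, so subtracting 1 borrows through: they become 1 and the next digit up decrements.

0b1110011111111111111111111111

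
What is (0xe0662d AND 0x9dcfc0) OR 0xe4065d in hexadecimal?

0xe0662d AND 0x9dcfc0 = 0x804600.
Then OR with 0xe4065d.

0xe4465d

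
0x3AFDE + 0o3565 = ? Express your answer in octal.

0o733523

0x3AFDE = 0o727736 in octal.
Add column by column in base 8, right to left:
  6+5 = 3 carry 1
  3+6+1 = 2 carry 1
  7+5+1 = 5 carry 1
  7+3+1 = 3 carry 1
  2+0+1 = 3
  7+0 = 7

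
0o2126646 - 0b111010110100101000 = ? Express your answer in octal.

0o1200176

0b111010110100101000 = 0o726450 in octal.
Subtract column by column in base 8:
  6-0 → 6
  4-5 → 7 (borrow)
  6-4-1 → 1
  6-6 → 0
  2-2 → 0
  1-7 → 2 (borrow)
  2-0-1 → 1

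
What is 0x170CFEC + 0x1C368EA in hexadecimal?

Add column by column in base 16, right to left:
  C+A = 6 carry 1
  E+E+1 = D carry 1
  F+8+1 = 8 carry 1
  C+6+1 = 3 carry 1
  0+3+1 = 4
  7+C = 3 carry 1
  1+1+1 = 3

0x33438D6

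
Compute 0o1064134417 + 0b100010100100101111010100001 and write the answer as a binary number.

0o1064134417 = 0b1000110100001011100100001111 in binary.
Add column by column in base 2, right to left:
  1+1 = 0 carry 1
  1+0+1 = 0 carry 1
  1+0+1 = 0 carry 1
  1+0+1 = 0 carry 1
  0+0+1 = 1
  0+1 = 1
  0+0 = 0
  0+1 = 1
  1+0 = 1
  0+1 = 1
  0+1 = 1
  1+1 = 0 carry 1
  1+1+1 = 1 carry 1
  1+0+1 = 0 carry 1
  0+1+1 = 0 carry 1
  1+0+1 = 0 carry 1
  0+0+1 = 1
  0+1 = 1
  0+0 = 0
  0+0 = 0
  1+1 = 0 carry 1
  0+0+1 = 1
  1+1 = 0 carry 1
  1+0+1 = 0 carry 1
  0+0+1 = 1
  0+0 = 0
  0+1 = 1
  1+0 = 1

0b1101001000110001011110110000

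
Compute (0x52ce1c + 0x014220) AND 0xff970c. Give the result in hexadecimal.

Add column by column in base 16, right to left:
  c+0 = c
  1+2 = 3
  e+2 = 0 carry 1
  c+4+1 = 1 carry 1
  2+1+1 = 4
  5+0 = 5
Sum = 0x54103c; now AND with 0xff970c:
  5&f=5, 4&f=4, 1&9=1, 0&7=0, 3&0=0, c&c=c

0x54100c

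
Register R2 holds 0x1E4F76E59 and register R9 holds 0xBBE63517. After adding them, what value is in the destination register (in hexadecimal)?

Add column by column in base 16, right to left:
  9+7 = 0 carry 1
  5+1+1 = 7
  E+5 = 3 carry 1
  6+3+1 = A
  7+6 = D
  F+E = D carry 1
  4+B+1 = 0 carry 1
  E+B+1 = A carry 1
  1+0+1 = 2

0x2A0DDA370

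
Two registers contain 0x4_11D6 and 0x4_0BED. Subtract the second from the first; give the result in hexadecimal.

Subtract column by column in base 16:
  6-D → 9 (borrow)
  D-E-1 → E (borrow)
  1-B-1 → 5 (borrow)
  1-0-1 → 0
  4-4 → 0

0x5E9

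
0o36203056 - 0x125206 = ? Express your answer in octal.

0o31532050

0x125206 = 0o4451006 in octal.
Subtract column by column in base 8:
  6-6 → 0
  5-0 → 5
  0-0 → 0
  3-1 → 2
  0-5 → 3 (borrow)
  2-4-1 → 5 (borrow)
  6-4-1 → 1
  3-0 → 3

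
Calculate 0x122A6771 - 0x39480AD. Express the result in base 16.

0xE95E6C4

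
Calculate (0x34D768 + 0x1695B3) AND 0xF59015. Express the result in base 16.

0x410011

Add column by column in base 16, right to left:
  8+3 = B
  6+B = 1 carry 1
  7+5+1 = D
  D+9 = 6 carry 1
  4+6+1 = B
  3+1 = 4
Sum = 0x4B6D1B; now AND with 0xF59015:
  4&F=4, B&5=1, 6&9=0, D&0=0, 1&1=1, B&5=1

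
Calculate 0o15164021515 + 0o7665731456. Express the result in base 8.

0o25051753173

Add column by column in base 8, right to left:
  5+6 = 3 carry 1
  1+5+1 = 7
  5+4 = 1 carry 1
  1+1+1 = 3
  2+3 = 5
  0+7 = 7
  4+5 = 1 carry 1
  6+6+1 = 5 carry 1
  1+6+1 = 0 carry 1
  5+7+1 = 5 carry 1
  1+0+1 = 2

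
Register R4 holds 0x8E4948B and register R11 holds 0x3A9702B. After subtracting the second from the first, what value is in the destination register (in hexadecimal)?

Subtract column by column in base 16:
  B-B → 0
  8-2 → 6
  4-0 → 4
  9-7 → 2
  4-9 → B (borrow)
  E-A-1 → 3
  8-3 → 5

0x53B2460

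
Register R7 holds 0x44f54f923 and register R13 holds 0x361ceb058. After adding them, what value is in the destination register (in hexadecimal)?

Add column by column in base 16, right to left:
  3+8 = b
  2+5 = 7
  9+0 = 9
  f+b = a carry 1
  4+e+1 = 3 carry 1
  5+c+1 = 2 carry 1
  f+1+1 = 1 carry 1
  4+6+1 = b
  4+3 = 7

0x7b123a97b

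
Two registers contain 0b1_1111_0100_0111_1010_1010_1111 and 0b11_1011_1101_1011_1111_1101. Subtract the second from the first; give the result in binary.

0b1101110001001111010110010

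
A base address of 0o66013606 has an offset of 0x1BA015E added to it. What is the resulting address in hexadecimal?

0x29218E4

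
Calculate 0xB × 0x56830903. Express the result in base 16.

Multiply each base-16 digit by 11, carrying:
  3×11 = 33 → write 1 carry 2
  0×11+2 = 2 → write 2
  9×11 = 99 → write 3 carry 6
  0×11+6 = 6 → write 6
  3×11 = 33 → write 1 carry 2
  8×11+2 = 90 → write A carry 5
  6×11+5 = 71 → write 7 carry 4
  5×11+4 = 59 → write B carry 3
  remaining carry: 3

0x3B7A16321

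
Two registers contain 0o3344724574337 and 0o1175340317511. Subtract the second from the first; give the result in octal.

0o2147364254626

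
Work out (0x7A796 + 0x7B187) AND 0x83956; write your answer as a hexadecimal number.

0x81914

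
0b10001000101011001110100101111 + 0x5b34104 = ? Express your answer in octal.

0o2662157063

0b10001000101011001110100101111 = 0o2105316457 in octal.
0x5b34104 = 0o554640404 in octal.
Add column by column in base 8, right to left:
  7+4 = 3 carry 1
  5+0+1 = 6
  4+4 = 0 carry 1
  6+0+1 = 7
  1+4 = 5
  3+6 = 1 carry 1
  5+4+1 = 2 carry 1
  0+5+1 = 6
  1+5 = 6
  2+0 = 2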